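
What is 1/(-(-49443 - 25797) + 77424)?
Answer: 1/152664 ≈ 6.5503e-6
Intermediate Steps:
1/(-(-49443 - 25797) + 77424) = 1/(-1*(-75240) + 77424) = 1/(75240 + 77424) = 1/152664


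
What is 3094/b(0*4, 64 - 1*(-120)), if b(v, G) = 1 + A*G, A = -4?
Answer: -442/105 ≈ -4.2095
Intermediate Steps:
b(v, G) = 1 - 4*G
3094/b(0*4, 64 - 1*(-120)) = 3094/(1 - 4*(64 - 1*(-120))) = 3094/(1 - 4*(64 + 120)) = 3094/(1 - 4*184) = 3094/(1 - 736) = 3094/(-735) = 3094*(-1/735) = -442/105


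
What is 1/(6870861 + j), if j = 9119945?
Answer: 1/15990806 ≈ 6.2536e-8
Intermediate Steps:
1/(6870861 + j) = 1/(6870861 + 9119945) = 1/15990806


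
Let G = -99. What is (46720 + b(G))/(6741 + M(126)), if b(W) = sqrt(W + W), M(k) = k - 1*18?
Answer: 46720/6849 + I*sqrt(22)/2283 ≈ 6.8214 + 0.0020545*I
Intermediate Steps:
M(k) = -18 + k (M(k) = k - 18 = -18 + k)
b(W) = sqrt(2)*sqrt(W) (b(W) = sqrt(2*W) = sqrt(2)*sqrt(W))
(46720 + b(G))/(6741 + M(126)) = (46720 + sqrt(2)*sqrt(-99))/(6741 + (-18 + 126)) = (46720 + sqrt(2)*(3*I*sqrt(11)))/(6741 + 108) = (46720 + 3*I*sqrt(22))/6849 = (46720 + 3*I*sqrt(22))*(1/6849) = 46720/6849 + I*sqrt(22)/2283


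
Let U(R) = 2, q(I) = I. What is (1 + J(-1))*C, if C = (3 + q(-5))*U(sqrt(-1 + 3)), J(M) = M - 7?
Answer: 28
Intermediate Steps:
J(M) = -7 + M
C = -4 (C = (3 - 5)*2 = -2*2 = -4)
(1 + J(-1))*C = (1 + (-7 - 1))*(-4) = (1 - 8)*(-4) = -7*(-4) = 28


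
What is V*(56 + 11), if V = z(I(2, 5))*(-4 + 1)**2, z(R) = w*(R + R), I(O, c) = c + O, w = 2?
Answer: 16884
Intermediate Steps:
I(O, c) = O + c
z(R) = 4*R (z(R) = 2*(R + R) = 2*(2*R) = 4*R)
V = 252 (V = (4*(2 + 5))*(-4 + 1)**2 = (4*7)*(-3)**2 = 28*9 = 252)
V*(56 + 11) = 252*(56 + 11) = 252*67 = 16884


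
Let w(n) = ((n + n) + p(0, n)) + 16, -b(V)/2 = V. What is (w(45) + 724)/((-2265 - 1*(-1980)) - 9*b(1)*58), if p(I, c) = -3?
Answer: 827/759 ≈ 1.0896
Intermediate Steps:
b(V) = -2*V
w(n) = 13 + 2*n (w(n) = ((n + n) - 3) + 16 = (2*n - 3) + 16 = (-3 + 2*n) + 16 = 13 + 2*n)
(w(45) + 724)/((-2265 - 1*(-1980)) - 9*b(1)*58) = ((13 + 2*45) + 724)/((-2265 - 1*(-1980)) - 9*(-2*1)*58) = ((13 + 90) + 724)/((-2265 + 1980) - (-18)*58) = (103 + 724)/(-285 - 9*(-116)) = 827/(-285 + 1044) = 827/759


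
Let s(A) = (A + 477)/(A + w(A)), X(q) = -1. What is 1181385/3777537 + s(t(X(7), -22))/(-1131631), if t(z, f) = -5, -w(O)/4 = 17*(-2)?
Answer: 58377018151007/186665304814319 ≈ 0.31274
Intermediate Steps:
w(O) = 136 (w(O) = -68*(-2) = -4*(-34) = 136)
s(A) = (477 + A)/(136 + A) (s(A) = (A + 477)/(A + 136) = (477 + A)/(136 + A))
1181385/3777537 + s(t(X(7), -22))/(-1131631) = 1181385/3777537 + ((477 - 5)/(136 - 5))/(-1131631) = 1181385*(1/3777537) + (472/131)*(-1/1131631) = 393795/1259179 + ((1/131)*472)*(-1/1131631) = 393795/1259179 + (472/131)*(-1/1131631) = 393795/1259179 - 472/148243661 = 58377018151007/186665304814319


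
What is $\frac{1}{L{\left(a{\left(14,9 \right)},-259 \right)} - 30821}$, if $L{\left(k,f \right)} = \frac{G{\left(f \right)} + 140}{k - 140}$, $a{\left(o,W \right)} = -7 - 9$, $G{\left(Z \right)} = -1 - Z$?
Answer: $- \frac{78}{2404237} \approx -3.2443 \cdot 10^{-5}$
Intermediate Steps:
$a{\left(o,W \right)} = -16$ ($a{\left(o,W \right)} = -7 - 9 = -16$)
$L{\left(k,f \right)} = \frac{139 - f}{-140 + k}$ ($L{\left(k,f \right)} = \frac{\left(-1 - f\right) + 140}{k - 140} = \frac{139 - f}{-140 + k}$)
$\frac{1}{L{\left(a{\left(14,9 \right)},-259 \right)} - 30821} = \frac{1}{\frac{139 - -259}{-140 - 16} - 30821} = \frac{1}{\frac{139 + 259}{-156} - 30821} = \frac{1}{\left(- \frac{1}{156}\right) 398 - 30821} = \frac{1}{- \frac{199}{78} - 30821} = \frac{1}{- \frac{2404237}{78}} = - \frac{78}{2404237}$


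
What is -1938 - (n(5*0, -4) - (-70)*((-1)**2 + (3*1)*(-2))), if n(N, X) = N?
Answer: -1588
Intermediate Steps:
-1938 - (n(5*0, -4) - (-70)*((-1)**2 + (3*1)*(-2))) = -1938 - (5*0 - (-70)*((-1)**2 + (3*1)*(-2))) = -1938 - (0 - (-70)*(1 + 3*(-2))) = -1938 - (0 - (-70)*(1 - 6)) = -1938 - (0 - (-70)*(-5)) = -1938 - (0 - 35*10) = -1938 - (0 - 350) = -1938 - 1*(-350) = -1938 + 350 = -1588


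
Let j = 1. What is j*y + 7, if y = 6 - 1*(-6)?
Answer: 19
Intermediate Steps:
y = 12 (y = 6 + 6 = 12)
j*y + 7 = 1*12 + 7 = 12 + 7 = 19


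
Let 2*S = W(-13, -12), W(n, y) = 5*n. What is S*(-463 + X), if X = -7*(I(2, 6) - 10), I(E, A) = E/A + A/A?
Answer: 78455/6 ≈ 13076.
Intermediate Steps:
S = -65/2 (S = (5*(-13))/2 = (½)*(-65) = -65/2 ≈ -32.500)
I(E, A) = 1 + E/A (I(E, A) = E/A + 1 = 1 + E/A)
X = 182/3 (X = -7*((6 + 2)/6 - 10) = -7*((⅙)*8 - 10) = -7*(4/3 - 10) = -7*(-26/3) = 182/3 ≈ 60.667)
S*(-463 + X) = -65*(-463 + 182/3)/2 = -65/2*(-1207/3) = 78455/6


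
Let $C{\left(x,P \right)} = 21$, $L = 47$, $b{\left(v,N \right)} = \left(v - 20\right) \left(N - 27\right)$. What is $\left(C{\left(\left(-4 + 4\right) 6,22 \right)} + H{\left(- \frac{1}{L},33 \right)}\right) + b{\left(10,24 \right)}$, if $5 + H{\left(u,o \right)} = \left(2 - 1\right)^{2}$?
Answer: $47$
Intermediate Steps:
$b{\left(v,N \right)} = \left(-27 + N\right) \left(-20 + v\right)$ ($b{\left(v,N \right)} = \left(-20 + v\right) \left(-27 + N\right) = \left(-27 + N\right) \left(-20 + v\right)$)
$H{\left(u,o \right)} = -4$ ($H{\left(u,o \right)} = -5 + \left(2 - 1\right)^{2} = -5 + 1^{2} = -5 + 1 = -4$)
$\left(C{\left(\left(-4 + 4\right) 6,22 \right)} + H{\left(- \frac{1}{L},33 \right)}\right) + b{\left(10,24 \right)} = \left(21 - 4\right) + \left(540 - 270 - 480 + 24 \cdot 10\right) = 17 + \left(540 - 270 - 480 + 240\right) = 17 + 30 = 47$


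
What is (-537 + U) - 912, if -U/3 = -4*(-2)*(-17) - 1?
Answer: -1038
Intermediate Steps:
U = 411 (U = -3*(-4*(-2)*(-17) - 1) = -3*(8*(-17) - 1) = -3*(-136 - 1) = -3*(-137) = 411)
(-537 + U) - 912 = (-537 + 411) - 912 = -126 - 912 = -1038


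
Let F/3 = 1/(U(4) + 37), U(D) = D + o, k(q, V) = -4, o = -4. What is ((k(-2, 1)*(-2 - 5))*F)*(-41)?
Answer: -3444/37 ≈ -93.081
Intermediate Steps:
U(D) = -4 + D (U(D) = D - 4 = -4 + D)
F = 3/37 (F = 3/((-4 + 4) + 37) = 3/(0 + 37) = 3/37 ≈ 0.081081)
((k(-2, 1)*(-2 - 5))*F)*(-41) = (-4*(-2 - 5)*(3/37))*(-41) = (-4*(-7)*(3/37))*(-41) = (28*(3/37))*(-41) = (84/37)*(-41) = -3444/37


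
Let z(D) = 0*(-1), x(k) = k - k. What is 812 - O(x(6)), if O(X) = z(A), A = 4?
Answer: 812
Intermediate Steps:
x(k) = 0
z(D) = 0
O(X) = 0
812 - O(x(6)) = 812 - 1*0 = 812 + 0 = 812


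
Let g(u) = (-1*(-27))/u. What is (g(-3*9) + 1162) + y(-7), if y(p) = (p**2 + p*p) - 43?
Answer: 1216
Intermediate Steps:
y(p) = -43 + 2*p**2 (y(p) = (p**2 + p**2) - 43 = 2*p**2 - 43 = -43 + 2*p**2)
g(u) = 27/u
(g(-3*9) + 1162) + y(-7) = (27/((-3*9)) + 1162) + (-43 + 2*(-7)**2) = (27/(-27) + 1162) + (-43 + 2*49) = (27*(-1/27) + 1162) + (-43 + 98) = (-1 + 1162) + 55 = 1161 + 55 = 1216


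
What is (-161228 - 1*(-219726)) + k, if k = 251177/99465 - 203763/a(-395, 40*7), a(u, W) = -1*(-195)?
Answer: 74292659258/1293045 ≈ 57456.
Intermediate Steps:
a(u, W) = 195
k = -1347887152/1293045 (k = 251177/99465 - 203763/195 = 251177*(1/99465) - 203763*1/195 = 251177/99465 - 67921/65 = -1347887152/1293045 ≈ -1042.4)
(-161228 - 1*(-219726)) + k = (-161228 - 1*(-219726)) - 1347887152/1293045 = (-161228 + 219726) - 1347887152/1293045 = 58498 - 1347887152/1293045 = 74292659258/1293045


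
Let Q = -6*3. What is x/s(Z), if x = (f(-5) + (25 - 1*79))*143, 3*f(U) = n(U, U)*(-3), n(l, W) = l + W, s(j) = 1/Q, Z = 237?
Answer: 113256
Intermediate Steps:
Q = -18
s(j) = -1/18 (s(j) = 1/(-18) = -1/18)
n(l, W) = W + l
f(U) = -2*U (f(U) = ((U + U)*(-3))/3 = ((2*U)*(-3))/3 = (-6*U)/3 = -2*U)
x = -6292 (x = (-2*(-5) + (25 - 1*79))*143 = (10 + (25 - 79))*143 = (10 - 54)*143 = -44*143 = -6292)
x/s(Z) = -6292/(-1/18) = -6292*(-18) = 113256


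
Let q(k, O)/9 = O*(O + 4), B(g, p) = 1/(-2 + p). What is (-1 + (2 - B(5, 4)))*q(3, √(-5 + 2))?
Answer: -27/2 + 18*I*√3 ≈ -13.5 + 31.177*I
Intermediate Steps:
q(k, O) = 9*O*(4 + O) (q(k, O) = 9*(O*(O + 4)) = 9*(O*(4 + O)) = 9*O*(4 + O))
(-1 + (2 - B(5, 4)))*q(3, √(-5 + 2)) = (-1 + (2 - 1/(-2 + 4)))*(9*√(-5 + 2)*(4 + √(-5 + 2))) = (-1 + (2 - 1/2))*(9*√(-3)*(4 + √(-3))) = (-1 + (2 - 1*½))*(9*(I*√3)*(4 + I*√3)) = (-1 + (2 - ½))*(9*I*√3*(4 + I*√3)) = (-1 + 3/2)*(9*I*√3*(4 + I*√3)) = (9*I*√3*(4 + I*√3))/2 = 9*I*√3*(4 + I*√3)/2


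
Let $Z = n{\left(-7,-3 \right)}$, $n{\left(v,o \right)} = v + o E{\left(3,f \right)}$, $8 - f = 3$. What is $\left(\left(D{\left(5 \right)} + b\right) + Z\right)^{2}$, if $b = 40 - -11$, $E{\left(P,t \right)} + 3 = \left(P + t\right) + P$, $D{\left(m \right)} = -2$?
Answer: $324$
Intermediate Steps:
$f = 5$ ($f = 8 - 3 = 5$)
$E{\left(P,t \right)} = -3 + t + 2 P$ ($E{\left(P,t \right)} = -3 + \left(\left(P + t\right) + P\right) = -3 + \left(t + 2 P\right) = -3 + t + 2 P$)
$b = 51$ ($b = 40 + 11 = 51$)
$n{\left(v,o \right)} = v + 8 o$ ($n{\left(v,o \right)} = v + o \left(-3 + 5 + 2 \cdot 3\right) = v + o \left(-3 + 5 + 6\right) = v + o 8 = v + 8 o$)
$Z = -31$ ($Z = -7 + 8 \left(-3\right) = -7 - 24 = -31$)
$\left(\left(D{\left(5 \right)} + b\right) + Z\right)^{2} = \left(\left(-2 + 51\right) - 31\right)^{2} = \left(49 - 31\right)^{2} = 18^{2} = 324$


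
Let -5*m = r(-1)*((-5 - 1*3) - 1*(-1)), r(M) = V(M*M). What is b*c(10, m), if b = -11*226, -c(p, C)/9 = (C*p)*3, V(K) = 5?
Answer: 4698540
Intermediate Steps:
r(M) = 5
m = 7 (m = -((-5 - 1*3) - 1*(-1)) = -((-5 - 3) + 1) = -(-8 + 1) = -(-7) = -⅕*(-35) = 7)
c(p, C) = -27*C*p (c(p, C) = -9*C*p*3 = -27*C*p)
b = -2486
b*c(10, m) = -(-67122)*7*10 = -2486*(-1890) = 4698540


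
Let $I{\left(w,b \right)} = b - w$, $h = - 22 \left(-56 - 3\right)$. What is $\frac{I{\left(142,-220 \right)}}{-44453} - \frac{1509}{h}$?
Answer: $- \frac{66609701}{57699994} \approx -1.1544$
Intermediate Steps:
$h = 1298$ ($h = \left(-22\right) \left(-59\right) = 1298$)
$\frac{I{\left(142,-220 \right)}}{-44453} - \frac{1509}{h} = \frac{-220 - 142}{-44453} - \frac{1509}{1298} = \left(-220 - 142\right) \left(- \frac{1}{44453}\right) - \frac{1509}{1298} = \left(-362\right) \left(- \frac{1}{44453}\right) - \frac{1509}{1298} = \frac{362}{44453} - \frac{1509}{1298} = - \frac{66609701}{57699994}$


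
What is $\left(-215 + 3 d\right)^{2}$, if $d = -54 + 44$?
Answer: $60025$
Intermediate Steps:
$d = -10$
$\left(-215 + 3 d\right)^{2} = \left(-215 + 3 \left(-10\right)\right)^{2} = \left(-215 - 30\right)^{2} = \left(-245\right)^{2} = 60025$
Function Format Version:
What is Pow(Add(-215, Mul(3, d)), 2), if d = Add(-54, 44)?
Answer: 60025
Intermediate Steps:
d = -10
Pow(Add(-215, Mul(3, d)), 2) = Pow(Add(-215, Mul(3, -10)), 2) = Pow(Add(-215, -30), 2) = Pow(-245, 2) = 60025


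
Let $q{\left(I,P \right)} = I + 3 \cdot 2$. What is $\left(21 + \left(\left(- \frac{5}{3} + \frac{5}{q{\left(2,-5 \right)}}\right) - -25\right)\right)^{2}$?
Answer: $\frac{1164241}{576} \approx 2021.3$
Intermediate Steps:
$q{\left(I,P \right)} = 6 + I$ ($q{\left(I,P \right)} = I + 6 = 6 + I$)
$\left(21 + \left(\left(- \frac{5}{3} + \frac{5}{q{\left(2,-5 \right)}}\right) - -25\right)\right)^{2} = \left(21 + \left(\left(- \frac{5}{3} + \frac{5}{6 + 2}\right) - -25\right)\right)^{2} = \left(21 + \left(\left(\left(-5\right) \frac{1}{3} + \frac{5}{8}\right) + 25\right)\right)^{2} = \left(21 + \left(\left(- \frac{5}{3} + 5 \cdot \frac{1}{8}\right) + 25\right)\right)^{2} = \left(21 + \left(\left(- \frac{5}{3} + \frac{5}{8}\right) + 25\right)\right)^{2} = \left(21 + \left(- \frac{25}{24} + 25\right)\right)^{2} = \left(21 + \frac{575}{24}\right)^{2} = \left(\frac{1079}{24}\right)^{2} = \frac{1164241}{576}$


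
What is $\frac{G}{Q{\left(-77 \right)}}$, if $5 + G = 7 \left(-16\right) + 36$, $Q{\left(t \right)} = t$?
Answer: $\frac{81}{77} \approx 1.0519$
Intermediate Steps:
$G = -81$ ($G = -5 + \left(7 \left(-16\right) + 36\right) = -5 + \left(-112 + 36\right) = -5 - 76 = -81$)
$\frac{G}{Q{\left(-77 \right)}} = - \frac{81}{-77} = \left(-81\right) \left(- \frac{1}{77}\right) = \frac{81}{77}$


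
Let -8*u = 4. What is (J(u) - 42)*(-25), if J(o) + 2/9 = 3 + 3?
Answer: 8150/9 ≈ 905.56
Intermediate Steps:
u = -1/2 (u = -1/8*4 = -1/2 ≈ -0.50000)
J(o) = 52/9 (J(o) = -2/9 + (3 + 3) = -2/9 + 6 = 52/9)
(J(u) - 42)*(-25) = (52/9 - 42)*(-25) = -326/9*(-25) = 8150/9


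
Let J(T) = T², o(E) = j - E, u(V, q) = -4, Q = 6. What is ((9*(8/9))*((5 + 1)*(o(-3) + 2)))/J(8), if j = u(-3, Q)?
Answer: ¾ ≈ 0.75000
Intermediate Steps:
j = -4
o(E) = -4 - E
((9*(8/9))*((5 + 1)*(o(-3) + 2)))/J(8) = ((9*(8/9))*((5 + 1)*((-4 - 1*(-3)) + 2)))/(8²) = ((9*(8*(⅑)))*(6*((-4 + 3) + 2)))/64 = ((9*(8/9))*(6*(-1 + 2)))*(1/64) = (8*(6*1))*(1/64) = (8*6)*(1/64) = 48*(1/64) = ¾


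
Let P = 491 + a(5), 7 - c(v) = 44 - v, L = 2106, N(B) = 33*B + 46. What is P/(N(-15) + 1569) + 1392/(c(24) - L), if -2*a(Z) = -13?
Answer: -201935/949312 ≈ -0.21272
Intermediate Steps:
N(B) = 46 + 33*B
a(Z) = 13/2 (a(Z) = -1/2*(-13) = 13/2)
c(v) = -37 + v (c(v) = 7 - (44 - v) = 7 + (-44 + v) = -37 + v)
P = 995/2 (P = 491 + 13/2 = 995/2 ≈ 497.50)
P/(N(-15) + 1569) + 1392/(c(24) - L) = 995/(2*((46 + 33*(-15)) + 1569)) + 1392/((-37 + 24) - 1*2106) = 995/(2*((46 - 495) + 1569)) + 1392/(-13 - 2106) = 995/(2*(-449 + 1569)) + 1392/(-2119) = (995/2)/1120 + 1392*(-1/2119) = (995/2)*(1/1120) - 1392/2119 = 199/448 - 1392/2119 = -201935/949312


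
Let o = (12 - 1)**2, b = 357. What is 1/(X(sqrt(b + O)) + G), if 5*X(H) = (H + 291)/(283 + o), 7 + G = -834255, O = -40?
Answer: -851030519245/709982300447421071 - 505*sqrt(317)/709982300447421071 ≈ -1.1987e-6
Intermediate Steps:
G = -834262 (G = -7 - 834255 = -834262)
o = 121 (o = 11**2 = 121)
X(H) = 291/2020 + H/2020 (X(H) = ((H + 291)/(283 + 121))/5 = ((291 + H)/404)/5 = ((291 + H)*(1/404))/5 = (291/404 + H/404)/5 = 291/2020 + H/2020)
1/(X(sqrt(b + O)) + G) = 1/((291/2020 + sqrt(357 - 40)/2020) - 834262) = 1/((291/2020 + sqrt(317)/2020) - 834262) = 1/(-1685208949/2020 + sqrt(317)/2020)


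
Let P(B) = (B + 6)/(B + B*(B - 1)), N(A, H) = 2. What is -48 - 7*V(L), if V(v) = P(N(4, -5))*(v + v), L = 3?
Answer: -132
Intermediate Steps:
P(B) = (6 + B)/(B + B*(-1 + B))
V(v) = 4*v (V(v) = ((6 + 2)/2²)*(v + v) = ((¼)*8)*(2*v) = 2*(2*v) = 4*v)
-48 - 7*V(L) = -48 - 28*3 = -48 - 7*12 = -48 - 84 = -132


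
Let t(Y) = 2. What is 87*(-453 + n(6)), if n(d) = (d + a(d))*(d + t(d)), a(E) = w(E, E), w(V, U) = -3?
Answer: -37323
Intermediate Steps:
a(E) = -3
n(d) = (-3 + d)*(2 + d) (n(d) = (d - 3)*(d + 2) = (-3 + d)*(2 + d))
87*(-453 + n(6)) = 87*(-453 + (-6 + 6² - 1*6)) = 87*(-453 + (-6 + 36 - 6)) = 87*(-453 + 24) = 87*(-429) = -37323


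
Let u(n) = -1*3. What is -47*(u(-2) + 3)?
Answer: 0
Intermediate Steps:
u(n) = -3
-47*(u(-2) + 3) = -47*(-3 + 3) = -47*0 = 0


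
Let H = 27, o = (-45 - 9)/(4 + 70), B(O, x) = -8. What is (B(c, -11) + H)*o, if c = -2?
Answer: -513/37 ≈ -13.865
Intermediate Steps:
o = -27/37 (o = -54/74 = -54*1/74 = -27/37 ≈ -0.72973)
(B(c, -11) + H)*o = (-8 + 27)*(-27/37) = 19*(-27/37) = -513/37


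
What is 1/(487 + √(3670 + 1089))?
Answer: 487/232410 - √4759/232410 ≈ 0.0017986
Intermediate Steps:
1/(487 + √(3670 + 1089)) = 1/(487 + √4759)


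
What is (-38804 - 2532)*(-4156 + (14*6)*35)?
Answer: 50264576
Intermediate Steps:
(-38804 - 2532)*(-4156 + (14*6)*35) = -41336*(-4156 + 84*35) = -41336*(-4156 + 2940) = -41336*(-1216) = 50264576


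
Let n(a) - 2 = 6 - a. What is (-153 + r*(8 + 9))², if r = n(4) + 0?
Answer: 7225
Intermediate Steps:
n(a) = 8 - a (n(a) = 2 + (6 - a) = 8 - a)
r = 4 (r = (8 - 1*4) + 0 = (8 - 4) + 0 = 4 + 0 = 4)
(-153 + r*(8 + 9))² = (-153 + 4*(8 + 9))² = (-153 + 4*17)² = (-153 + 68)² = (-85)² = 7225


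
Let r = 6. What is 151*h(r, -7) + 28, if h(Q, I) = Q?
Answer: 934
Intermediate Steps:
151*h(r, -7) + 28 = 151*6 + 28 = 906 + 28 = 934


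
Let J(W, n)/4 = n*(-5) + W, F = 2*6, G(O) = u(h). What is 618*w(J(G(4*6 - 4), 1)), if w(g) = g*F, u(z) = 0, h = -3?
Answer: -148320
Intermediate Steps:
G(O) = 0
F = 12
J(W, n) = -20*n + 4*W (J(W, n) = 4*(n*(-5) + W) = 4*(-5*n + W) = 4*(W - 5*n) = -20*n + 4*W)
w(g) = 12*g (w(g) = g*12 = 12*g)
618*w(J(G(4*6 - 4), 1)) = 618*(12*(-20*1 + 4*0)) = 618*(12*(-20 + 0)) = 618*(12*(-20)) = 618*(-240) = -148320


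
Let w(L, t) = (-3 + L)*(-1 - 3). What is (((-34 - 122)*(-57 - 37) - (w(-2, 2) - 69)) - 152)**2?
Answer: 212022721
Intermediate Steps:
w(L, t) = 12 - 4*L (w(L, t) = (-3 + L)*(-4) = 12 - 4*L)
(((-34 - 122)*(-57 - 37) - (w(-2, 2) - 69)) - 152)**2 = (((-34 - 122)*(-57 - 37) - ((12 - 4*(-2)) - 69)) - 152)**2 = ((-156*(-94) - ((12 + 8) - 69)) - 152)**2 = ((14664 - (20 - 69)) - 152)**2 = ((14664 - 1*(-49)) - 152)**2 = ((14664 + 49) - 152)**2 = (14713 - 152)**2 = 14561**2 = 212022721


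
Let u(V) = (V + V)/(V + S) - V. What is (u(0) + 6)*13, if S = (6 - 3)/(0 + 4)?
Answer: 78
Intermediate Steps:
S = ¾ (S = 3/4 = 3*(¼) = ¾ ≈ 0.75000)
u(V) = -V + 2*V/(¾ + V) (u(V) = (V + V)/(V + ¾) - V = (2*V)/(¾ + V) - V = 2*V/(¾ + V) - V = -V + 2*V/(¾ + V))
(u(0) + 6)*13 = (0*(5 - 4*0)/(3 + 4*0) + 6)*13 = (0*(5 + 0)/(3 + 0) + 6)*13 = (0*5/3 + 6)*13 = (0*(⅓)*5 + 6)*13 = (0 + 6)*13 = 6*13 = 78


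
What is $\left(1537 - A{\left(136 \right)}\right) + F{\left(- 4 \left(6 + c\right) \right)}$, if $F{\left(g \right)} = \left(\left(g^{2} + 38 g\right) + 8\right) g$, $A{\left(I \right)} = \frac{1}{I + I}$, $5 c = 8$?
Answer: $\frac{282792019}{34000} \approx 8317.4$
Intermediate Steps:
$c = \frac{8}{5}$ ($c = \frac{1}{5} \cdot 8 = \frac{8}{5} \approx 1.6$)
$A{\left(I \right)} = \frac{1}{2 I}$
$F{\left(g \right)} = g \left(8 + g^{2} + 38 g\right)$ ($F{\left(g \right)} = \left(8 + g^{2} + 38 g\right) g = g \left(8 + g^{2} + 38 g\right)$)
$\left(1537 - A{\left(136 \right)}\right) + F{\left(- 4 \left(6 + c\right) \right)} = \left(1537 - \frac{1}{2 \cdot 136}\right) + - 4 \left(6 + \frac{8}{5}\right) \left(8 + \left(- 4 \left(6 + \frac{8}{5}\right)\right)^{2} + 38 \left(- 4 \left(6 + \frac{8}{5}\right)\right)\right) = \left(1537 - \frac{1}{2} \cdot \frac{1}{136}\right) + \left(-4\right) \frac{38}{5} \left(8 + \left(\left(-4\right) \frac{38}{5}\right)^{2} + 38 \left(\left(-4\right) \frac{38}{5}\right)\right) = \left(1537 - \frac{1}{272}\right) - \frac{152 \left(8 + \left(- \frac{152}{5}\right)^{2} + 38 \left(- \frac{152}{5}\right)\right)}{5} = \left(1537 - \frac{1}{272}\right) - \frac{152 \left(8 + \frac{23104}{25} - \frac{5776}{5}\right)}{5} = \frac{418063}{272} - - \frac{847552}{125} = \frac{418063}{272} + \frac{847552}{125} = \frac{282792019}{34000}$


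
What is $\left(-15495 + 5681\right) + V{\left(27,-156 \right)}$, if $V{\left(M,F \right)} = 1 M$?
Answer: $-9787$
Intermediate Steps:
$V{\left(M,F \right)} = M$
$\left(-15495 + 5681\right) + V{\left(27,-156 \right)} = \left(-15495 + 5681\right) + 27 = -9814 + 27 = -9787$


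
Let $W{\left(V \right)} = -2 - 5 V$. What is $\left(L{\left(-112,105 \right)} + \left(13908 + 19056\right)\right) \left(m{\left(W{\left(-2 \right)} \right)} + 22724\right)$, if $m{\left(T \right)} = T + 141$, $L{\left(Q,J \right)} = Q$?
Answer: $751423796$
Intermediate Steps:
$m{\left(T \right)} = 141 + T$
$\left(L{\left(-112,105 \right)} + \left(13908 + 19056\right)\right) \left(m{\left(W{\left(-2 \right)} \right)} + 22724\right) = \left(-112 + \left(13908 + 19056\right)\right) \left(\left(141 - -8\right) + 22724\right) = \left(-112 + 32964\right) \left(\left(141 + \left(-2 + 10\right)\right) + 22724\right) = 32852 \left(\left(141 + 8\right) + 22724\right) = 32852 \left(149 + 22724\right) = 32852 \cdot 22873 = 751423796$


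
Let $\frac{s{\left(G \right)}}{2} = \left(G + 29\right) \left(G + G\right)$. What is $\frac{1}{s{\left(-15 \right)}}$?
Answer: $- \frac{1}{840} \approx -0.0011905$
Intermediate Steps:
$s{\left(G \right)} = 4 G \left(29 + G\right)$ ($s{\left(G \right)} = 2 \left(G + 29\right) \left(G + G\right) = 2 \left(29 + G\right) 2 G = 2 \cdot 2 G \left(29 + G\right) = 4 G \left(29 + G\right)$)
$\frac{1}{s{\left(-15 \right)}} = \frac{1}{4 \left(-15\right) \left(29 - 15\right)} = \frac{1}{4 \left(-15\right) 14} = \frac{1}{-840} = - \frac{1}{840}$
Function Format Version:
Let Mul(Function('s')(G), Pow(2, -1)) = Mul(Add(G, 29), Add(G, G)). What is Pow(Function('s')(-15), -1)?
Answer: Rational(-1, 840) ≈ -0.0011905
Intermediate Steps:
Function('s')(G) = Mul(4, G, Add(29, G)) (Function('s')(G) = Mul(2, Mul(Add(G, 29), Add(G, G))) = Mul(2, Mul(Add(29, G), Mul(2, G))) = Mul(2, Mul(2, G, Add(29, G))) = Mul(4, G, Add(29, G)))
Pow(Function('s')(-15), -1) = Pow(Mul(4, -15, Add(29, -15)), -1) = Pow(Mul(4, -15, 14), -1) = Pow(-840, -1) = Rational(-1, 840)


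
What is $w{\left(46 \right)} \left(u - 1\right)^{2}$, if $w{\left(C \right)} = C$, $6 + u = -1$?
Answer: $2944$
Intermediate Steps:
$u = -7$ ($u = -6 - 1 = -7$)
$w{\left(46 \right)} \left(u - 1\right)^{2} = 46 \left(-7 - 1\right)^{2} = 46 \left(-8\right)^{2} = 46 \cdot 64 = 2944$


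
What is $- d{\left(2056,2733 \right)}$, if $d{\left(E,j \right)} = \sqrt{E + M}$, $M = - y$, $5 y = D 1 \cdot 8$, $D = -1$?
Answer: $- \frac{4 \sqrt{3215}}{5} \approx -45.361$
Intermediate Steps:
$y = - \frac{8}{5}$ ($y = \frac{\left(-1\right) 1 \cdot 8}{5} = \frac{\left(-1\right) 8}{5} = \frac{1}{5} \left(-8\right) = - \frac{8}{5} \approx -1.6$)
$M = \frac{8}{5}$ ($M = \left(-1\right) \left(- \frac{8}{5}\right) = \frac{8}{5} \approx 1.6$)
$d{\left(E,j \right)} = \sqrt{\frac{8}{5} + E}$ ($d{\left(E,j \right)} = \sqrt{E + \frac{8}{5}} = \sqrt{\frac{8}{5} + E}$)
$- d{\left(2056,2733 \right)} = - \frac{\sqrt{40 + 25 \cdot 2056}}{5} = - \frac{\sqrt{40 + 51400}}{5} = - \frac{\sqrt{51440}}{5} = - \frac{4 \sqrt{3215}}{5}$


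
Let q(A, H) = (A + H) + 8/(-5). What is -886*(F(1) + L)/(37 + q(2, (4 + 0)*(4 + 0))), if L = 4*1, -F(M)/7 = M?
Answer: 4430/89 ≈ 49.775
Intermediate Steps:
F(M) = -7*M
L = 4
q(A, H) = -8/5 + A + H (q(A, H) = (A + H) + 8*(-⅕) = (A + H) - 8/5 = -8/5 + A + H)
-886*(F(1) + L)/(37 + q(2, (4 + 0)*(4 + 0))) = -886*(-7*1 + 4)/(37 + (-8/5 + 2 + (4 + 0)*(4 + 0))) = -886*(-7 + 4)/(37 + (-8/5 + 2 + 4*4)) = -(-2658)/(37 + (-8/5 + 2 + 16)) = -(-2658)/(37 + 82/5) = -(-2658)/267/5 = -(-2658)*5/267 = -886*(-5/89) = 4430/89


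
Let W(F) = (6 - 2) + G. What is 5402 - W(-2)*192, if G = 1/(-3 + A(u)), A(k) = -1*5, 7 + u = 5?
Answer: 4658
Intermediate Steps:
u = -2 (u = -7 + 5 = -2)
A(k) = -5
G = -1/8 (G = 1/(-3 - 5) = 1/(-8) = -1/8 ≈ -0.12500)
W(F) = 31/8 (W(F) = (6 - 2) - 1/8 = 4 - 1/8 = 31/8)
5402 - W(-2)*192 = 5402 - 31*192/8 = 5402 - 1*744 = 5402 - 744 = 4658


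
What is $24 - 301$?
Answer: $-277$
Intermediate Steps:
$24 - 301 = -277$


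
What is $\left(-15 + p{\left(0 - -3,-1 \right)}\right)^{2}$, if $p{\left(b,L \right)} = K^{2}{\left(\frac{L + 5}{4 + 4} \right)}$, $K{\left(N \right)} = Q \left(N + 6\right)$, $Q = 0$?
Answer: $225$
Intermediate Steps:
$K{\left(N \right)} = 0$ ($K{\left(N \right)} = 0 \left(N + 6\right) = 0 \left(6 + N\right) = 0$)
$p{\left(b,L \right)} = 0$ ($p{\left(b,L \right)} = 0^{2} = 0$)
$\left(-15 + p{\left(0 - -3,-1 \right)}\right)^{2} = \left(-15 + 0\right)^{2} = \left(-15\right)^{2} = 225$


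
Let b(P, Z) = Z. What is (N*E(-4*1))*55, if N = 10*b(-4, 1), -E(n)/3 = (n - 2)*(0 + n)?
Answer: -39600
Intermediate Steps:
E(n) = -3*n*(-2 + n) (E(n) = -3*(n - 2)*(0 + n) = -3*(-2 + n)*n = -3*n*(-2 + n))
N = 10 (N = 10*1 = 10)
(N*E(-4*1))*55 = (10*(3*(-4*1)*(2 - (-4))))*55 = (10*(3*(-4)*(2 - 1*(-4))))*55 = (10*(3*(-4)*(2 + 4)))*55 = (10*(3*(-4)*6))*55 = (10*(-72))*55 = -720*55 = -39600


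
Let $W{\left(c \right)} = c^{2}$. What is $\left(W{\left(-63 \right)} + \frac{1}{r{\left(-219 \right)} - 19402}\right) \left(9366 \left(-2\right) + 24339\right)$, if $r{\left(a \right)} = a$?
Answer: $\frac{62378474148}{2803} \approx 2.2254 \cdot 10^{7}$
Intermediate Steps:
$\left(W{\left(-63 \right)} + \frac{1}{r{\left(-219 \right)} - 19402}\right) \left(9366 \left(-2\right) + 24339\right) = \left(\left(-63\right)^{2} + \frac{1}{-219 - 19402}\right) \left(9366 \left(-2\right) + 24339\right) = \left(3969 + \frac{1}{-19621}\right) \left(-18732 + 24339\right) = \left(3969 - \frac{1}{19621}\right) 5607 = \frac{77875748}{19621} \cdot 5607 = \frac{62378474148}{2803}$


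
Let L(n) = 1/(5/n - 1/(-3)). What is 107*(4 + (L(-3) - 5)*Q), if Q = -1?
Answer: 4173/4 ≈ 1043.3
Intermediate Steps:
L(n) = 1/(1/3 + 5/n) (L(n) = 1/(5/n - 1*(-1/3)) = 1/(5/n + 1/3) = 1/(1/3 + 5/n))
107*(4 + (L(-3) - 5)*Q) = 107*(4 + (3*(-3)/(15 - 3) - 5)*(-1)) = 107*(4 + (3*(-3)/12 - 5)*(-1)) = 107*(4 + (3*(-3)*(1/12) - 5)*(-1)) = 107*(4 + (-3/4 - 5)*(-1)) = 107*(4 - 23/4*(-1)) = 107*(4 + 23/4) = 107*(39/4) = 4173/4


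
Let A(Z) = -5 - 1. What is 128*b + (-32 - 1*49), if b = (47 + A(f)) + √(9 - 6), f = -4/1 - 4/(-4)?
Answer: 5167 + 128*√3 ≈ 5388.7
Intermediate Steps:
f = -3 (f = -4*1 - 4*(-¼) = -4 + 1 = -3)
A(Z) = -6
b = 41 + √3 (b = (47 - 6) + √(9 - 6) = 41 + √3 ≈ 42.732)
128*b + (-32 - 1*49) = 128*(41 + √3) + (-32 - 1*49) = (5248 + 128*√3) + (-32 - 49) = (5248 + 128*√3) - 81 = 5167 + 128*√3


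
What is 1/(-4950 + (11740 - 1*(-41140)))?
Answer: 1/47930 ≈ 2.0864e-5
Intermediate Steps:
1/(-4950 + (11740 - 1*(-41140))) = 1/(-4950 + (11740 + 41140)) = 1/(-4950 + 52880) = 1/47930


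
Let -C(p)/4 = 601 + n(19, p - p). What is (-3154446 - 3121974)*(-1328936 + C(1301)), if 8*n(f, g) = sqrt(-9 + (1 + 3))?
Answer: 8356049002800 + 3138210*I*sqrt(5) ≈ 8.3561e+12 + 7.0172e+6*I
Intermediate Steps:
n(f, g) = I*sqrt(5)/8 (n(f, g) = sqrt(-9 + (1 + 3))/8 = sqrt(-9 + 4)/8 = sqrt(-5)/8 = (I*sqrt(5))/8 = I*sqrt(5)/8)
C(p) = -2404 - I*sqrt(5)/2 (C(p) = -4*(601 + I*sqrt(5)/8) = -2404 - I*sqrt(5)/2)
(-3154446 - 3121974)*(-1328936 + C(1301)) = (-3154446 - 3121974)*(-1328936 + (-2404 - I*sqrt(5)/2)) = -6276420*(-1331340 - I*sqrt(5)/2) = 8356049002800 + 3138210*I*sqrt(5)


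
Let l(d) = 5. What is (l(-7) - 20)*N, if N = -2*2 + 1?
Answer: 45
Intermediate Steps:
N = -3 (N = -4 + 1 = -3)
(l(-7) - 20)*N = (5 - 20)*(-3) = -15*(-3) = 45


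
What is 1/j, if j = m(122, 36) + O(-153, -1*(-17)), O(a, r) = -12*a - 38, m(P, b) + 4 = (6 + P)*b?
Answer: 1/6402 ≈ 0.00015620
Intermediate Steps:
m(P, b) = -4 + b*(6 + P) (m(P, b) = -4 + (6 + P)*b = -4 + b*(6 + P))
O(a, r) = -38 - 12*a
j = 6402 (j = (-4 + 6*36 + 122*36) + (-38 - 12*(-153)) = (-4 + 216 + 4392) + (-38 + 1836) = 4604 + 1798 = 6402)
1/j = 1/6402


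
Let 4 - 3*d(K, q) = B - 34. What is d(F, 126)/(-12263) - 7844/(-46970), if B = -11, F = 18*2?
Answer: 143135693/863989665 ≈ 0.16567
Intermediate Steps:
F = 36
d(K, q) = 49/3 (d(K, q) = 4/3 - (-11 - 34)/3 = 4/3 - ⅓*(-45) = 4/3 + 15 = 49/3)
d(F, 126)/(-12263) - 7844/(-46970) = (49/3)/(-12263) - 7844/(-46970) = (49/3)*(-1/12263) - 7844*(-1/46970) = -49/36789 + 3922/23485 = 143135693/863989665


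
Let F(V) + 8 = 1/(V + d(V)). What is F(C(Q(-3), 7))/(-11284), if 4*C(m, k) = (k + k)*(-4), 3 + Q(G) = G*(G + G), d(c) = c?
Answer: 225/315952 ≈ 0.00071213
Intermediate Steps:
Q(G) = -3 + 2*G² (Q(G) = -3 + G*(G + G) = -3 + G*(2*G) = -3 + 2*G²)
C(m, k) = -2*k (C(m, k) = ((k + k)*(-4))/4 = ((2*k)*(-4))/4 = (-8*k)/4 = -2*k)
F(V) = -8 + 1/(2*V) (F(V) = -8 + 1/(V + V) = -8 + 1/(2*V))
F(C(Q(-3), 7))/(-11284) = (-8 + 1/(2*((-2*7))))/(-11284) = (-8 + (½)/(-14))*(-1/11284) = (-8 + (½)*(-1/14))*(-1/11284) = (-8 - 1/28)*(-1/11284) = -225/28*(-1/11284) = 225/315952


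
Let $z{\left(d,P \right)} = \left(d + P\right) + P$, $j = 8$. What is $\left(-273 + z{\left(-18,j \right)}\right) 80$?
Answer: $-22000$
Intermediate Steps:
$z{\left(d,P \right)} = d + 2 P$ ($z{\left(d,P \right)} = \left(P + d\right) + P = d + 2 P$)
$\left(-273 + z{\left(-18,j \right)}\right) 80 = \left(-273 + \left(-18 + 2 \cdot 8\right)\right) 80 = \left(-273 + \left(-18 + 16\right)\right) 80 = \left(-273 - 2\right) 80 = \left(-275\right) 80 = -22000$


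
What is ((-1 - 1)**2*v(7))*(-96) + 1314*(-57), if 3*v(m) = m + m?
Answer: -76690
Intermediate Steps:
v(m) = 2*m/3 (v(m) = (m + m)/3 = (2*m)/3 = 2*m/3)
((-1 - 1)**2*v(7))*(-96) + 1314*(-57) = ((-1 - 1)**2*((2/3)*7))*(-96) + 1314*(-57) = ((-2)**2*(14/3))*(-96) - 74898 = (4*(14/3))*(-96) - 74898 = (56/3)*(-96) - 74898 = -1792 - 74898 = -76690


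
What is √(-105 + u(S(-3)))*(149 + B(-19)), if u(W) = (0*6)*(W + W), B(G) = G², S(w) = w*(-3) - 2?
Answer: 510*I*√105 ≈ 5225.9*I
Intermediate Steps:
S(w) = -2 - 3*w (S(w) = -3*w - 2 = -2 - 3*w)
u(W) = 0 (u(W) = 0*(2*W) = 0)
√(-105 + u(S(-3)))*(149 + B(-19)) = √(-105 + 0)*(149 + (-19)²) = √(-105)*(149 + 361) = (I*√105)*510 = 510*I*√105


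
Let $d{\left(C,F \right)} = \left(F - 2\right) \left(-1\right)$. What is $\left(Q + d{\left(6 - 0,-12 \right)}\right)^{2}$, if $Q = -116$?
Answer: $10404$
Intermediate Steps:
$d{\left(C,F \right)} = 2 - F$ ($d{\left(C,F \right)} = \left(-2 + F\right) \left(-1\right) = 2 - F$)
$\left(Q + d{\left(6 - 0,-12 \right)}\right)^{2} = \left(-116 + \left(2 - -12\right)\right)^{2} = \left(-116 + \left(2 + 12\right)\right)^{2} = \left(-116 + 14\right)^{2} = \left(-102\right)^{2} = 10404$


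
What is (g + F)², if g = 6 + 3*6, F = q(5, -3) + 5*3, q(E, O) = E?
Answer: 1936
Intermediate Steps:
F = 20 (F = 5 + 5*3 = 5 + 15 = 20)
g = 24 (g = 6 + 18 = 24)
(g + F)² = (24 + 20)² = 44² = 1936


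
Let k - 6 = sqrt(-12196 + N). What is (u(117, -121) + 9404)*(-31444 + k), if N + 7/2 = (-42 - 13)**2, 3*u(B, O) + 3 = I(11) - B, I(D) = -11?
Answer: -882810478/3 + 28081*I*sqrt(36698)/6 ≈ -2.9427e+8 + 8.9657e+5*I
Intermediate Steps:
u(B, O) = -14/3 - B/3 (u(B, O) = -1 + (-11 - B)/3 = -1 + (-11/3 - B/3) = -14/3 - B/3)
N = 6043/2 (N = -7/2 + (-42 - 13)**2 = -7/2 + (-55)**2 = -7/2 + 3025 = 6043/2 ≈ 3021.5)
k = 6 + I*sqrt(36698)/2 (k = 6 + sqrt(-12196 + 6043/2) = 6 + sqrt(-18349/2) = 6 + I*sqrt(36698)/2 ≈ 6.0 + 95.784*I)
(u(117, -121) + 9404)*(-31444 + k) = ((-14/3 - 1/3*117) + 9404)*(-31444 + (6 + I*sqrt(36698)/2)) = ((-14/3 - 39) + 9404)*(-31438 + I*sqrt(36698)/2) = (-131/3 + 9404)*(-31438 + I*sqrt(36698)/2) = 28081*(-31438 + I*sqrt(36698)/2)/3 = -882810478/3 + 28081*I*sqrt(36698)/6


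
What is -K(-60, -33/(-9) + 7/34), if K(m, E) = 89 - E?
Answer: -8683/102 ≈ -85.127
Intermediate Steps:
-K(-60, -33/(-9) + 7/34) = -(89 - (-33/(-9) + 7/34)) = -(89 - (-33*(-⅑) + 7*(1/34))) = -(89 - (11/3 + 7/34)) = -(89 - 1*395/102) = -(89 - 395/102) = -1*8683/102 = -8683/102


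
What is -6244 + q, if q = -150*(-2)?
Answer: -5944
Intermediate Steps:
q = 300
-6244 + q = -6244 + 300 = -5944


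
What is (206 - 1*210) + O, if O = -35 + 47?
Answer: 8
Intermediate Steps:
O = 12
(206 - 1*210) + O = (206 - 1*210) + 12 = (206 - 210) + 12 = -4 + 12 = 8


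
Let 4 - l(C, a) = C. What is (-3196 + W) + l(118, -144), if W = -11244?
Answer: -14554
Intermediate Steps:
l(C, a) = 4 - C
(-3196 + W) + l(118, -144) = (-3196 - 11244) + (4 - 1*118) = -14440 + (4 - 118) = -14440 - 114 = -14554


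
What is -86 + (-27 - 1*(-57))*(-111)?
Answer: -3416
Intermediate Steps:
-86 + (-27 - 1*(-57))*(-111) = -86 + (-27 + 57)*(-111) = -86 + 30*(-111) = -86 - 3330 = -3416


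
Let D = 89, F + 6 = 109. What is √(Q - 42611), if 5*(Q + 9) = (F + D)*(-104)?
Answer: 2*I*√291335/5 ≈ 215.9*I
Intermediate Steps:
F = 103 (F = -6 + 109 = 103)
Q = -20013/5 (Q = -9 + ((103 + 89)*(-104))/5 = -9 + (192*(-104))/5 = -9 + (⅕)*(-19968) = -9 - 19968/5 = -20013/5 ≈ -4002.6)
√(Q - 42611) = √(-20013/5 - 42611) = √(-233068/5) = 2*I*√291335/5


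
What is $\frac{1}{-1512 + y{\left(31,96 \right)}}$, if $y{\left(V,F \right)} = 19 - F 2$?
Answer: $- \frac{1}{1685} \approx -0.00059347$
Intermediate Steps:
$y{\left(V,F \right)} = 19 - 2 F$
$\frac{1}{-1512 + y{\left(31,96 \right)}} = \frac{1}{-1512 + \left(19 - 192\right)} = \frac{1}{-1512 - 173} = \frac{1}{-1685} = - \frac{1}{1685}$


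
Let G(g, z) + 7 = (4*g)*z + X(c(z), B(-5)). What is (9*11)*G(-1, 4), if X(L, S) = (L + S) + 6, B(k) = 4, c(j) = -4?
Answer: -1683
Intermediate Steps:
X(L, S) = 6 + L + S
G(g, z) = -1 + 4*g*z (G(g, z) = -7 + ((4*g)*z + (6 - 4 + 4)) = -7 + (4*g*z + 6) = -7 + (6 + 4*g*z) = -1 + 4*g*z)
(9*11)*G(-1, 4) = (9*11)*(-1 + 4*(-1)*4) = 99*(-1 - 16) = 99*(-17) = -1683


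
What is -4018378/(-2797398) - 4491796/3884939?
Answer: 1522906131067/5433860294361 ≈ 0.28026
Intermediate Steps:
-4018378/(-2797398) - 4491796/3884939 = -4018378*(-1/2797398) - 4491796*1/3884939 = 2009189/1398699 - 4491796/3884939 = 1522906131067/5433860294361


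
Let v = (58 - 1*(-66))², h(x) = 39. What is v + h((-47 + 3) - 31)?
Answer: 15415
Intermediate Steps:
v = 15376 (v = (58 + 66)² = 124² = 15376)
v + h((-47 + 3) - 31) = 15376 + 39 = 15415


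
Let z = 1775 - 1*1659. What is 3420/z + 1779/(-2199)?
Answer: 609518/21257 ≈ 28.674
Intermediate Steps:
z = 116 (z = 1775 - 1659 = 116)
3420/z + 1779/(-2199) = 3420/116 + 1779/(-2199) = 3420*(1/116) + 1779*(-1/2199) = 855/29 - 593/733 = 609518/21257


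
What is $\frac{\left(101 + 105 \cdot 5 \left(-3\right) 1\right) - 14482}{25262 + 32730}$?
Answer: $- \frac{3989}{14498} \approx -0.27514$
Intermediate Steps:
$\frac{\left(101 + 105 \cdot 5 \left(-3\right) 1\right) - 14482}{25262 + 32730} = \frac{\left(101 + 105 \left(\left(-15\right) 1\right)\right) - 14482}{57992} = \left(\left(101 + 105 \left(-15\right)\right) - 14482\right) \frac{1}{57992} = \left(\left(101 - 1575\right) - 14482\right) \frac{1}{57992} = \left(-1474 - 14482\right) \frac{1}{57992} = \left(-15956\right) \frac{1}{57992} = - \frac{3989}{14498}$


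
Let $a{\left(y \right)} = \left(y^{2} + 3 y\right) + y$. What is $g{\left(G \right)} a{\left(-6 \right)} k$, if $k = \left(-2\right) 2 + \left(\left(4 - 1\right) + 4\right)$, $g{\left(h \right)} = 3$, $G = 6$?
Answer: $108$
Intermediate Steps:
$a{\left(y \right)} = y^{2} + 4 y$
$k = 3$ ($k = -4 + \left(3 + 4\right) = -4 + 7 = 3$)
$g{\left(G \right)} a{\left(-6 \right)} k = 3 \left(- 6 \left(4 - 6\right)\right) 3 = 3 \left(\left(-6\right) \left(-2\right)\right) 3 = 3 \cdot 12 \cdot 3 = 36 \cdot 3 = 108$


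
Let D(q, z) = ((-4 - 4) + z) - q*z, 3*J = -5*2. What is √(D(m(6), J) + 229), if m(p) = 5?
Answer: √2109/3 ≈ 15.308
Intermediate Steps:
J = -10/3 (J = (-5*2)/3 = (⅓)*(-10) = -10/3 ≈ -3.3333)
D(q, z) = -8 + z - q*z (D(q, z) = (-8 + z) - q*z = -8 + z - q*z)
√(D(m(6), J) + 229) = √((-8 - 10/3 - 1*5*(-10/3)) + 229) = √((-8 - 10/3 + 50/3) + 229) = √(16/3 + 229) = √(703/3) = √2109/3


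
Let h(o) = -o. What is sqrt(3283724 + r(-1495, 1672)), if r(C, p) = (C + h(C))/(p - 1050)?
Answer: 2*sqrt(820931) ≈ 1812.1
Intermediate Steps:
r(C, p) = 0 (r(C, p) = (C - C)/(p - 1050) = 0/(-1050 + p) = 0)
sqrt(3283724 + r(-1495, 1672)) = sqrt(3283724 + 0) = sqrt(3283724) = 2*sqrt(820931)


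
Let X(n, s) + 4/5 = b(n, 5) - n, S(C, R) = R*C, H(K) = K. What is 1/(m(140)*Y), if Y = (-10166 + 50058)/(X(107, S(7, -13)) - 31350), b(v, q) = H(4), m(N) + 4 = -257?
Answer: 52423/17353020 ≈ 0.0030210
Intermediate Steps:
m(N) = -261 (m(N) = -4 - 257 = -261)
S(C, R) = C*R
b(v, q) = 4
X(n, s) = 16/5 - n (X(n, s) = -4/5 + (4 - n) = 16/5 - n)
Y = -199460/157269 (Y = (-10166 + 50058)/((16/5 - 1*107) - 31350) = 39892/((16/5 - 107) - 31350) = 39892/(-519/5 - 31350) = 39892/(-157269/5) = 39892*(-5/157269) = -199460/157269 ≈ -1.2683)
1/(m(140)*Y) = 1/((-261)*(-199460/157269)) = -1/261*(-157269/199460) = 52423/17353020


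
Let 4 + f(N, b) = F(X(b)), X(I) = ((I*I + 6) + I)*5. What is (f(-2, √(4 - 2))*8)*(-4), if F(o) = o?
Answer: -1152 - 160*√2 ≈ -1378.3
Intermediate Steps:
X(I) = 30 + 5*I + 5*I² (X(I) = ((I² + 6) + I)*5 = ((6 + I²) + I)*5 = (6 + I + I²)*5 = 30 + 5*I + 5*I²)
f(N, b) = 26 + 5*b + 5*b² (f(N, b) = -4 + (30 + 5*b + 5*b²) = 26 + 5*b + 5*b²)
(f(-2, √(4 - 2))*8)*(-4) = ((26 + 5*√(4 - 2) + 5*(√(4 - 2))²)*8)*(-4) = ((26 + 5*√2 + 5*(√2)²)*8)*(-4) = ((26 + 5*√2 + 5*2)*8)*(-4) = ((26 + 5*√2 + 10)*8)*(-4) = ((36 + 5*√2)*8)*(-4) = (288 + 40*√2)*(-4) = -1152 - 160*√2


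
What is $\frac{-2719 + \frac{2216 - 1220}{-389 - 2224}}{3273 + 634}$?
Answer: $- \frac{2368581}{3402997} \approx -0.69603$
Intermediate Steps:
$\frac{-2719 + \frac{2216 - 1220}{-389 - 2224}}{3273 + 634} = \frac{-2719 + \frac{996}{-2613}}{3907} = \left(-2719 + 996 \left(- \frac{1}{2613}\right)\right) \frac{1}{3907} = \left(-2719 - \frac{332}{871}\right) \frac{1}{3907} = \left(- \frac{2368581}{871}\right) \frac{1}{3907} = - \frac{2368581}{3402997}$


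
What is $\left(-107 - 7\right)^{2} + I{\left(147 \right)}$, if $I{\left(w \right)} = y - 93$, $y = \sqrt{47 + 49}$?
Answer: $12903 + 4 \sqrt{6} \approx 12913.0$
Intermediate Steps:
$y = 4 \sqrt{6}$ ($y = \sqrt{96} = 4 \sqrt{6} \approx 9.798$)
$I{\left(w \right)} = -93 + 4 \sqrt{6}$ ($I{\left(w \right)} = 4 \sqrt{6} - 93 = -93 + 4 \sqrt{6}$)
$\left(-107 - 7\right)^{2} + I{\left(147 \right)} = \left(-107 - 7\right)^{2} - \left(93 - 4 \sqrt{6}\right) = \left(-114\right)^{2} - \left(93 - 4 \sqrt{6}\right) = 12996 - \left(93 - 4 \sqrt{6}\right) = 12903 + 4 \sqrt{6}$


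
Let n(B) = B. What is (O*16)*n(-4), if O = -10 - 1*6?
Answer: 1024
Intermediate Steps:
O = -16 (O = -10 - 6 = -16)
(O*16)*n(-4) = -16*16*(-4) = -256*(-4) = 1024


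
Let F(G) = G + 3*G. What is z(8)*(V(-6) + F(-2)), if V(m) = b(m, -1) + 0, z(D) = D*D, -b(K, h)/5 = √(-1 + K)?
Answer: -512 - 320*I*√7 ≈ -512.0 - 846.64*I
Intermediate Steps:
b(K, h) = -5*√(-1 + K)
z(D) = D²
V(m) = -5*√(-1 + m) (V(m) = -5*√(-1 + m) + 0 = -5*√(-1 + m))
F(G) = 4*G
z(8)*(V(-6) + F(-2)) = 8²*(-5*√(-1 - 6) + 4*(-2)) = 64*(-5*I*√7 - 8) = 64*(-8 - 5*I*√7) = -512 - 320*I*√7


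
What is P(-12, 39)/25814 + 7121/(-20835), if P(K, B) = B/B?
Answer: -183800659/537834690 ≈ -0.34174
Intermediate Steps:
P(K, B) = 1
P(-12, 39)/25814 + 7121/(-20835) = 1/25814 + 7121/(-20835) = 1*(1/25814) + 7121*(-1/20835) = 1/25814 - 7121/20835 = -183800659/537834690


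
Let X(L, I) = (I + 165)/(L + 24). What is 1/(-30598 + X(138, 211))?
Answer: -81/2478250 ≈ -3.2684e-5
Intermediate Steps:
X(L, I) = (165 + I)/(24 + L)
1/(-30598 + X(138, 211)) = 1/(-30598 + (165 + 211)/(24 + 138)) = 1/(-30598 + 376/162) = 1/(-30598 + (1/162)*376) = 1/(-30598 + 188/81) = 1/(-2478250/81) = -81/2478250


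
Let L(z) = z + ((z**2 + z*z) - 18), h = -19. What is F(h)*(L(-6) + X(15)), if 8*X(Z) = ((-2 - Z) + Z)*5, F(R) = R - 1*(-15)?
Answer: -187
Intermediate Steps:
L(z) = -18 + z + 2*z**2 (L(z) = z + ((z**2 + z**2) - 18) = z + (2*z**2 - 18) = z + (-18 + 2*z**2) = -18 + z + 2*z**2)
F(R) = 15 + R (F(R) = R + 15 = 15 + R)
X(Z) = -5/4 (X(Z) = (((-2 - Z) + Z)*5)/8 = (-2*5)/8 = (1/8)*(-10) = -5/4)
F(h)*(L(-6) + X(15)) = (15 - 19)*((-18 - 6 + 2*(-6)**2) - 5/4) = -4*((-18 - 6 + 2*36) - 5/4) = -4*((-18 - 6 + 72) - 5/4) = -4*(48 - 5/4) = -4*187/4 = -187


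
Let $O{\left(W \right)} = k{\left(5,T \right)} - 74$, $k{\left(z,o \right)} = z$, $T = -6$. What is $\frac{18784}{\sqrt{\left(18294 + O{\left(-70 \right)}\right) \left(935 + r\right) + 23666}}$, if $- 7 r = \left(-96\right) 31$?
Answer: $\frac{18784 \sqrt{1215801209}}{173685887} \approx 3.771$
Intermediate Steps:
$O{\left(W \right)} = -69$ ($O{\left(W \right)} = 5 - 74 = -69$)
$r = \frac{2976}{7}$ ($r = - \frac{\left(-96\right) 31}{7} = \left(- \frac{1}{7}\right) \left(-2976\right) = \frac{2976}{7} \approx 425.14$)
$\frac{18784}{\sqrt{\left(18294 + O{\left(-70 \right)}\right) \left(935 + r\right) + 23666}} = \frac{18784}{\sqrt{\left(18294 - 69\right) \left(935 + \frac{2976}{7}\right) + 23666}} = \frac{18784}{\sqrt{18225 \cdot \frac{9521}{7} + 23666}} = \frac{18784}{\sqrt{\frac{173520225}{7} + 23666}} = \frac{18784}{\sqrt{\frac{173685887}{7}}} = \frac{18784}{\frac{1}{7} \sqrt{1215801209}} = 18784 \frac{\sqrt{1215801209}}{173685887} = \frac{18784 \sqrt{1215801209}}{173685887}$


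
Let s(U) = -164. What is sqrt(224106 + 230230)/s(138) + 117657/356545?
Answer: 117657/356545 - 2*sqrt(7099)/41 ≈ -3.7800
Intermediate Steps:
sqrt(224106 + 230230)/s(138) + 117657/356545 = sqrt(224106 + 230230)/(-164) + 117657/356545 = sqrt(454336)*(-1/164) + 117657*(1/356545) = (8*sqrt(7099))*(-1/164) + 117657/356545 = -2*sqrt(7099)/41 + 117657/356545 = 117657/356545 - 2*sqrt(7099)/41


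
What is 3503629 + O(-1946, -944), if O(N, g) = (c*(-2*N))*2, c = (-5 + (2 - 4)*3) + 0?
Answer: 3418005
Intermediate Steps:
c = -11 (c = (-5 - 2*3) + 0 = (-5 - 6) + 0 = -11 + 0 = -11)
O(N, g) = 44*N (O(N, g) = -(-22)*N*2 = (22*N)*2 = 44*N)
3503629 + O(-1946, -944) = 3503629 + 44*(-1946) = 3503629 - 85624 = 3418005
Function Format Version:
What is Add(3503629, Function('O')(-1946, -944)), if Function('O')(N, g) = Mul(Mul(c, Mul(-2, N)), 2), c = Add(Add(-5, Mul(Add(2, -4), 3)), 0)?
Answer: 3418005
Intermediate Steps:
c = -11 (c = Add(Add(-5, Mul(-2, 3)), 0) = Add(Add(-5, -6), 0) = Add(-11, 0) = -11)
Function('O')(N, g) = Mul(44, N) (Function('O')(N, g) = Mul(Mul(-11, Mul(-2, N)), 2) = Mul(Mul(22, N), 2) = Mul(44, N))
Add(3503629, Function('O')(-1946, -944)) = Add(3503629, Mul(44, -1946)) = Add(3503629, -85624) = 3418005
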